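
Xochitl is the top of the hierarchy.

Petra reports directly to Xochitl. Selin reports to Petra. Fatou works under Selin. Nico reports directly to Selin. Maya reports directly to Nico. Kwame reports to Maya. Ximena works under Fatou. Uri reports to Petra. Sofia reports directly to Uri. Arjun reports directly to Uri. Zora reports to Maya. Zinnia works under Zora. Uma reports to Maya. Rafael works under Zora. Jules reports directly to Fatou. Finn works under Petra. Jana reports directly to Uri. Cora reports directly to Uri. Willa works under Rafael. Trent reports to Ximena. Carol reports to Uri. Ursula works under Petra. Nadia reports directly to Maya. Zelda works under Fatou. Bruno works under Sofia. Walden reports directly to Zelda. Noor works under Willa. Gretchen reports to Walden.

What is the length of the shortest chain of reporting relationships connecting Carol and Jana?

Carol is 1 level below Uri, and Jana is 1 level below Uri (their lowest common manager). The shortest path runs up from Carol to Uri and back down to Jana: 1 + 1 = 2 links.

2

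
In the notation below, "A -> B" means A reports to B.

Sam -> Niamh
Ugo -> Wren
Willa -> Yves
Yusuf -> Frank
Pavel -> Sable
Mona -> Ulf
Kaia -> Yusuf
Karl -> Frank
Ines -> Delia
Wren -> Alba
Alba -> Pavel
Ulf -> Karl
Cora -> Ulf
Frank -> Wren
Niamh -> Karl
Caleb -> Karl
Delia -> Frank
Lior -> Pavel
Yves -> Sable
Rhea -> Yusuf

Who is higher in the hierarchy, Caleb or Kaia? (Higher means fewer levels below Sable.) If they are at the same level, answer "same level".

Both Caleb and Kaia are 6 levels below Sable.

same level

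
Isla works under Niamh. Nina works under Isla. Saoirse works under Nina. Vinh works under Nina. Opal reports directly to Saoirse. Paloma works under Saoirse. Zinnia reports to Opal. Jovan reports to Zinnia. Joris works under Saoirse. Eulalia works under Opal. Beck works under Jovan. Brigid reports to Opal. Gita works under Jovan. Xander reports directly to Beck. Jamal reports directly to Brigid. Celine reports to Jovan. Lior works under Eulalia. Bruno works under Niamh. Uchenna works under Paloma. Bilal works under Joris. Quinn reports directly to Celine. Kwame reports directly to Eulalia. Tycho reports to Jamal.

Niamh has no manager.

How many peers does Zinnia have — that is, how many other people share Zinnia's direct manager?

2

Zinnia reports to Opal. Opal's other direct reports are Eulalia, Brigid — 2 peers.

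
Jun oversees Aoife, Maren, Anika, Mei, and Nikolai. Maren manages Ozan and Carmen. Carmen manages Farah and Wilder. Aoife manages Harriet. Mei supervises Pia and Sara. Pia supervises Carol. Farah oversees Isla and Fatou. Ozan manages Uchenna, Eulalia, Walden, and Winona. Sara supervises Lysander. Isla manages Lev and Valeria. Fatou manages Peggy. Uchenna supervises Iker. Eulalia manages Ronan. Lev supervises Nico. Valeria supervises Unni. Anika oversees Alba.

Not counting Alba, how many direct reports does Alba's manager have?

Alba reports to Anika, and Anika has no other direct reports. Alba has 0 peers.

0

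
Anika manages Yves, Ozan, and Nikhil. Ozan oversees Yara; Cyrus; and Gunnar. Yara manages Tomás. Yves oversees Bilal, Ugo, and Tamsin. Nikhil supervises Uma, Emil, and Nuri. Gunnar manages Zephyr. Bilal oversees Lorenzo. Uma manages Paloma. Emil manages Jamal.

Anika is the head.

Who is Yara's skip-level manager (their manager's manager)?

Anika

Yara reports to Ozan, and Ozan reports to Anika. So Yara's skip-level manager is Anika.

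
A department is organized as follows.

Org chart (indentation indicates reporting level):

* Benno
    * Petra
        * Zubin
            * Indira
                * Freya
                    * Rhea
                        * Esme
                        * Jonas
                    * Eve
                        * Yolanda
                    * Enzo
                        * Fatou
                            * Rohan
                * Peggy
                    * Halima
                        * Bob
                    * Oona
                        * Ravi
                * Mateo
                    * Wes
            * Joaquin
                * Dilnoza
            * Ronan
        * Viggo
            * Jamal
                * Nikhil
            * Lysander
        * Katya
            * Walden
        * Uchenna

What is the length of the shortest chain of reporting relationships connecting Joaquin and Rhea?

Joaquin is 1 level below Zubin, and Rhea is 3 levels below Zubin (their lowest common manager). The shortest path runs up from Joaquin to Zubin and back down to Rhea: 1 + 3 = 4 links.

4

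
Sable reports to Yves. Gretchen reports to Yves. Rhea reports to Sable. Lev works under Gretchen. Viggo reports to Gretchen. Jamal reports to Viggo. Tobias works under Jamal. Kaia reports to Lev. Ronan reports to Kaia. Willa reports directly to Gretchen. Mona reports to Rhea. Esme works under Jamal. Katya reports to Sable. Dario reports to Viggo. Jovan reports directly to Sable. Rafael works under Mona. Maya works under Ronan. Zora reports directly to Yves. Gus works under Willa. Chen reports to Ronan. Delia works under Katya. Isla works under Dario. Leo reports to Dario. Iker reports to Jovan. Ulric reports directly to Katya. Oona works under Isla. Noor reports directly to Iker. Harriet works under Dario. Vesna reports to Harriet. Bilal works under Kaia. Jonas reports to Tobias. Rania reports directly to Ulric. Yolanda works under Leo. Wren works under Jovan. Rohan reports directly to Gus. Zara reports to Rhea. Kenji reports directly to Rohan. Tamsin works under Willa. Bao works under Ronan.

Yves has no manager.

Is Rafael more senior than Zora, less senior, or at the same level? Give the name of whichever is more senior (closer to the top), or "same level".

Rafael is 4 levels below Yves; Zora is 1. Zora is higher.

Zora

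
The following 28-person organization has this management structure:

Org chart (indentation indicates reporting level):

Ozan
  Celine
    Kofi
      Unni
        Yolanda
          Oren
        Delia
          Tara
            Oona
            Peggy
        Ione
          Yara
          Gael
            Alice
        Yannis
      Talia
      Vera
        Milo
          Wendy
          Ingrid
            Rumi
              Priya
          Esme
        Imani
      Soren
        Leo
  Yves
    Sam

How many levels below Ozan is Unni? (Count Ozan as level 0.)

3

Chain from Unni up to Ozan: Unni → Kofi → Celine → Ozan. That is 3 steps up, so Unni is 3 levels below Ozan.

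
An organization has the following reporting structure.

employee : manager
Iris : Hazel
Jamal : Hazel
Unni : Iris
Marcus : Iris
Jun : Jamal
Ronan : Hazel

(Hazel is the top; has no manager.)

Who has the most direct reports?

Hazel

Direct-report counts: Hazel has 3; Jamal has 1; Iris has 2. The largest is 3, held by Hazel.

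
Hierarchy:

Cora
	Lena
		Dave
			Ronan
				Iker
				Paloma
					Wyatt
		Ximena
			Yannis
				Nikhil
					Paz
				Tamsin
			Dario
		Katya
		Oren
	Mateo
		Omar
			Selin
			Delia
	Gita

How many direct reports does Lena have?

4

Lena directly manages Dave, Ximena, Katya, Oren. That is 4 direct reports.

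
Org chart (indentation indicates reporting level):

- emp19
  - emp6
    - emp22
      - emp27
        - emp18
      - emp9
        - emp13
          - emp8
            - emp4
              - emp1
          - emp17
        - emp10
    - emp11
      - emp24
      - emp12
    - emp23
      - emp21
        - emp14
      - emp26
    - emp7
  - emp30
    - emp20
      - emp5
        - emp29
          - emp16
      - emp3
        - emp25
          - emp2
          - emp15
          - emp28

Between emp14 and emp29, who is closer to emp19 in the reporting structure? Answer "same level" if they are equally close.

Both emp14 and emp29 are 4 levels below emp19.

same level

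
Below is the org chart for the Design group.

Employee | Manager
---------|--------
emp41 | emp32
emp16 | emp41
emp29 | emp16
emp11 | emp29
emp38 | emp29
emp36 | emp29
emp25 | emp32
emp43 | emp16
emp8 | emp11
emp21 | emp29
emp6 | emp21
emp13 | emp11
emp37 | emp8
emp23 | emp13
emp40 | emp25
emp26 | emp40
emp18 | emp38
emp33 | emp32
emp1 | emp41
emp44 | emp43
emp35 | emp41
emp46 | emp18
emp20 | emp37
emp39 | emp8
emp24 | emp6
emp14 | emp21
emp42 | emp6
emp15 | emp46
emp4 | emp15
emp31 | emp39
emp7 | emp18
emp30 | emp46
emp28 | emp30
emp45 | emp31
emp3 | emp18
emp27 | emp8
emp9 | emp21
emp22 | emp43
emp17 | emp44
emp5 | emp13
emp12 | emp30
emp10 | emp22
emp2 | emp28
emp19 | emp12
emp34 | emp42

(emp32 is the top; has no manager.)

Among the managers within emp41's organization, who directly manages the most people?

emp29

Direct-report counts within emp41's organization: emp41 has 3; emp16 has 2; emp43 has 2; emp22 has 1; emp44 has 1; emp29 has 4; emp21 has 3; emp6 has 2; emp42 has 1; emp38 has 1; emp18 has 3; emp46 has 2; emp30 has 2; emp12 has 1; emp28 has 1; emp15 has 1; emp11 has 2; emp13 has 2; emp8 has 3; emp39 has 1; emp31 has 1; emp37 has 1. The largest is 4, held by emp29.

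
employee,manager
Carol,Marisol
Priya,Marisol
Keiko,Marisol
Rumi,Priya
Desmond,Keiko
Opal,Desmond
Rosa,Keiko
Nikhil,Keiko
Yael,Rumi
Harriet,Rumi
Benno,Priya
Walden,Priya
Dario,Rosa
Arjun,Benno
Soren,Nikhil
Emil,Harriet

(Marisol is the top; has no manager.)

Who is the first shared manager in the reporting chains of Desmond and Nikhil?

Desmond's chain of managers is Keiko, Marisol. Nikhil's chain of managers is Keiko, Marisol. The first manager that appears in both chains is Keiko.

Keiko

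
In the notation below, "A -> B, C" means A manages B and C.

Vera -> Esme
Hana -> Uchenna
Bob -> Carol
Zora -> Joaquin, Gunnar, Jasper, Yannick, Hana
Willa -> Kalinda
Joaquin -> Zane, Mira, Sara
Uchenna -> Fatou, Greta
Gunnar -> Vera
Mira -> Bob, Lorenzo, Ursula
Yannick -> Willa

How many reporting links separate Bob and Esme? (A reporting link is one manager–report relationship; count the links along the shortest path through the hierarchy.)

6

Bob is 3 levels below Zora, and Esme is 3 levels below Zora (their lowest common manager). The shortest path runs up from Bob to Zora and back down to Esme: 3 + 3 = 6 links.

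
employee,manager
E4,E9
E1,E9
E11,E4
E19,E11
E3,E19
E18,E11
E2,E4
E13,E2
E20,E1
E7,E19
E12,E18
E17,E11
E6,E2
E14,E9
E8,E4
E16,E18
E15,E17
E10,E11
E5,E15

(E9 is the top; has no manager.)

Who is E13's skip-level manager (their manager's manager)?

E13 reports to E2, and E2 reports to E4. So E13's skip-level manager is E4.

E4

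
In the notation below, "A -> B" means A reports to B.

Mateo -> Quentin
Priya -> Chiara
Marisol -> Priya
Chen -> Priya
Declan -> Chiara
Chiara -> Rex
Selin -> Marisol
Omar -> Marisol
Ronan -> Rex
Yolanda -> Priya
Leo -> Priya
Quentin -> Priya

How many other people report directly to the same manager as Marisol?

Marisol reports to Priya. Priya's other direct reports are Quentin, Chen, Leo, Yolanda — 4 peers.

4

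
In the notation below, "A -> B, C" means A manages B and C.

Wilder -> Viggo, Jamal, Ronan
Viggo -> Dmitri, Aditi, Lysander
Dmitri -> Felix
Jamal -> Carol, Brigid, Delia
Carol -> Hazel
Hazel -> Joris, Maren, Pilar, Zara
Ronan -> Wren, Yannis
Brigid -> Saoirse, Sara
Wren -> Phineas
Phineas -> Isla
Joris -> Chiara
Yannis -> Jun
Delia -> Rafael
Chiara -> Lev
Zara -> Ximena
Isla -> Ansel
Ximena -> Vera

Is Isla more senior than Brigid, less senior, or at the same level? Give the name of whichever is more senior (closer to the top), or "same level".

Brigid

Isla is 4 levels below Wilder; Brigid is 2. Brigid is higher.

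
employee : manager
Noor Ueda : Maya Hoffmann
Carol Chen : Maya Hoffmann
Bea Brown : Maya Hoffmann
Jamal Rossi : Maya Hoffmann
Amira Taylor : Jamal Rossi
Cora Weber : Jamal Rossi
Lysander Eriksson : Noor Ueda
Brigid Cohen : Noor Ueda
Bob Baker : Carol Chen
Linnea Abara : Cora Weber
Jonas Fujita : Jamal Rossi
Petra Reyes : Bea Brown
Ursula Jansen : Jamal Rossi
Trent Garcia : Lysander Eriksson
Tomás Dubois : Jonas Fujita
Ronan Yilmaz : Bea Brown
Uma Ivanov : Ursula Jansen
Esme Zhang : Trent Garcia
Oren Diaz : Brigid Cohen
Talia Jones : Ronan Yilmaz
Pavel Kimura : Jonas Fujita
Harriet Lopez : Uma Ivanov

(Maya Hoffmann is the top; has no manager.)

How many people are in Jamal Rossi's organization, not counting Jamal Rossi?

9

Jamal Rossi directly manages Amira Taylor, Cora Weber, Jonas Fujita, Ursula Jansen. Amira Taylor has no reports. Under Cora Weber: Linnea Abara (1). Under Jonas Fujita: Pavel Kimura, Tomás Dubois (2). Under Ursula Jansen: Uma Ivanov, Harriet Lopez (2). So Jamal Rossi's organization is 4 direct reports plus everyone under them: 1 + 2 + 3 + 3 = 9.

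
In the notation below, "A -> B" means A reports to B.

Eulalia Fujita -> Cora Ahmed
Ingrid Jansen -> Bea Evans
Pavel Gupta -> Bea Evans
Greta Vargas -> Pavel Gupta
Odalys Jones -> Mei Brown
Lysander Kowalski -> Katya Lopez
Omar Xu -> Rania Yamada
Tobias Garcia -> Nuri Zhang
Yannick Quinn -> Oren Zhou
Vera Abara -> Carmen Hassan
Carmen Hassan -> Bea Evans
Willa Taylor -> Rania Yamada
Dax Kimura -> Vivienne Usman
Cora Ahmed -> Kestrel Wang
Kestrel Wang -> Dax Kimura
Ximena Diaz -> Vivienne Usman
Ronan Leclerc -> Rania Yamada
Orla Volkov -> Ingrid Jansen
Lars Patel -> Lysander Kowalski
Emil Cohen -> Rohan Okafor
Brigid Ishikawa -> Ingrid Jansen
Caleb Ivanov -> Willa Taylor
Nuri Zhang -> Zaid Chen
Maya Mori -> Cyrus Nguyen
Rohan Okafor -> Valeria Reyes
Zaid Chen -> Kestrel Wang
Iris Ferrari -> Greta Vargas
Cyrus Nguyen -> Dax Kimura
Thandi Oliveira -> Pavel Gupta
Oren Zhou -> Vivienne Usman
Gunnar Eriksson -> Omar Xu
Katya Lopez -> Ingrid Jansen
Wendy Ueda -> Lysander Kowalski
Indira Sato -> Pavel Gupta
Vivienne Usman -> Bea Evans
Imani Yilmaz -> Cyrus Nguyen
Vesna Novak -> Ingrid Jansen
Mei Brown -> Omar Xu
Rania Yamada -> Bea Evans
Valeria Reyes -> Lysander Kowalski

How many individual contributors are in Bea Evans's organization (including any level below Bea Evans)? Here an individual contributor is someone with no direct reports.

The people in Bea Evans's organization with no one reporting to them are Vera Abara, Orla Volkov, Brigid Ishikawa, Vesna Novak, Wendy Ueda, Lars Patel, Emil Cohen, Thandi Oliveira, Indira Sato, Iris Ferrari, Yannick Quinn, Imani Yilmaz, Maya Mori, Eulalia Fujita, Tobias Garcia, Ximena Diaz, Caleb Ivanov, Ronan Leclerc, Gunnar Eriksson, Odalys Jones. That is 20.

20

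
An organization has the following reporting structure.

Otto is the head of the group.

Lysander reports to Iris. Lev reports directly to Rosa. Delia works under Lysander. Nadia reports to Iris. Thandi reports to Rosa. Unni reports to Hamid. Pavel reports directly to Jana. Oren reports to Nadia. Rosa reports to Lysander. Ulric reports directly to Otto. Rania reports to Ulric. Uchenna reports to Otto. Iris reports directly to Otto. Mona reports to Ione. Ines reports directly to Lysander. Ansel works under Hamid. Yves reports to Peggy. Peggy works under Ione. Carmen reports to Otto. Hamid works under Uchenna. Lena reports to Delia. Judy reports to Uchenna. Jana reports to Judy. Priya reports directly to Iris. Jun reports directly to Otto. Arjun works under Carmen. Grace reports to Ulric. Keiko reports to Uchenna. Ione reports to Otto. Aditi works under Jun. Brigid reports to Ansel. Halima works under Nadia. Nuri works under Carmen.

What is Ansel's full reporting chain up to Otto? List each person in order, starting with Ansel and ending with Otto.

Ansel reports to Hamid. Hamid reports to Uchenna. Uchenna reports to Otto. Otto is at the top.

Ansel -> Hamid -> Uchenna -> Otto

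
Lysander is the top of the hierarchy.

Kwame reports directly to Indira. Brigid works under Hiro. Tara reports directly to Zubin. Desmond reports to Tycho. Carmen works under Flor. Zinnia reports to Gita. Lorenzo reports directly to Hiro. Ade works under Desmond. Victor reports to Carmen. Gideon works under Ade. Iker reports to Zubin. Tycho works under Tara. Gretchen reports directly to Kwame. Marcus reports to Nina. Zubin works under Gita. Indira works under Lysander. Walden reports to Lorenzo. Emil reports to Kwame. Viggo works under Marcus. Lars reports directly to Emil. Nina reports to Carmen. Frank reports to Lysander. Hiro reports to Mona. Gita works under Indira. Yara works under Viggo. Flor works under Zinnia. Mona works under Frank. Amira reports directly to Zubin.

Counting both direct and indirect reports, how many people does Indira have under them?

21

Indira directly manages Gita, Kwame. Under Gita: Zinnia, Flor, Carmen, Victor, Nina, Marcus, Viggo, Yara, Zubin, Amira, Tara, Tycho, Desmond, Ade, Gideon, Iker (16). Under Kwame: Emil, Lars, Gretchen (3). So Indira's organization is 2 direct reports plus everyone under them: 17 + 4 = 21.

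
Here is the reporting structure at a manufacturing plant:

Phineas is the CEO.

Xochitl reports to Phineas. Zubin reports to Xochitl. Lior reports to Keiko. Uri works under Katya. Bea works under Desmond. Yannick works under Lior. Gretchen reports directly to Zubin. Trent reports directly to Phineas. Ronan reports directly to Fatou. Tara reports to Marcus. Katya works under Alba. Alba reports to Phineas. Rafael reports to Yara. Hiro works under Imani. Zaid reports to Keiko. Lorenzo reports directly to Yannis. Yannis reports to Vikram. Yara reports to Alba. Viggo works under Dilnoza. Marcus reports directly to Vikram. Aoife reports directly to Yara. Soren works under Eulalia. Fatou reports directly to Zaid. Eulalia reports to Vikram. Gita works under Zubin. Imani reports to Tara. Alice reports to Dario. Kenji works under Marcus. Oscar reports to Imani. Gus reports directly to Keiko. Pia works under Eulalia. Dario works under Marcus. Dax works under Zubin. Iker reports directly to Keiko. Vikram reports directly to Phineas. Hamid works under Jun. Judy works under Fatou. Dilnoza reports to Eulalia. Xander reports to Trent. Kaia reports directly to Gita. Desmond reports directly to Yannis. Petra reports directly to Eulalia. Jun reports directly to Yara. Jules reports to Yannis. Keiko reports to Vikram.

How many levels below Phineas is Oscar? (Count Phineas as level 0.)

5

Chain from Oscar up to Phineas: Oscar → Imani → Tara → Marcus → Vikram → Phineas. That is 5 steps up, so Oscar is 5 levels below Phineas.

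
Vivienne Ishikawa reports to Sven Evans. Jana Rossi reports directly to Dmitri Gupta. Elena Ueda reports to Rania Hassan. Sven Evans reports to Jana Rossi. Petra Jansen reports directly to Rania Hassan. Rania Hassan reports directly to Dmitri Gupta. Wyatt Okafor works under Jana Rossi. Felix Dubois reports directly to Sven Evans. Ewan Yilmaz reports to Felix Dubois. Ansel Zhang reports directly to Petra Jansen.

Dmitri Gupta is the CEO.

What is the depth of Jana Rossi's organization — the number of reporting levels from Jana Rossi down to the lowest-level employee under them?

The longest chain under Jana Rossi runs Jana Rossi → Sven Evans → Felix Dubois → Ewan Yilmaz, which is 3 levels below Jana Rossi.

3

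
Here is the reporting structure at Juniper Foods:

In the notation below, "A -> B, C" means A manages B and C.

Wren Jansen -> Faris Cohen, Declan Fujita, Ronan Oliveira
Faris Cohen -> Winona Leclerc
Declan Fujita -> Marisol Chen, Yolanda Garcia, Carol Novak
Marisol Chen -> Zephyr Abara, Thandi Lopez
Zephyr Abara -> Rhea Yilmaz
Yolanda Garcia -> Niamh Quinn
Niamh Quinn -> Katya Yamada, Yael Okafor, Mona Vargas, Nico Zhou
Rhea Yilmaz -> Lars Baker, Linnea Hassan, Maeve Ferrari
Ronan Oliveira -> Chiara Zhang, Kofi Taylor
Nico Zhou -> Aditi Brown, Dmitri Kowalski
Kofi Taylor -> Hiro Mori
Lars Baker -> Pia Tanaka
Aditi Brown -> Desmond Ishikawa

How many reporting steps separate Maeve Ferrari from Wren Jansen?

5

Chain from Maeve Ferrari up to Wren Jansen: Maeve Ferrari → Rhea Yilmaz → Zephyr Abara → Marisol Chen → Declan Fujita → Wren Jansen. That is 5 steps up, so Maeve Ferrari is 5 levels below Wren Jansen.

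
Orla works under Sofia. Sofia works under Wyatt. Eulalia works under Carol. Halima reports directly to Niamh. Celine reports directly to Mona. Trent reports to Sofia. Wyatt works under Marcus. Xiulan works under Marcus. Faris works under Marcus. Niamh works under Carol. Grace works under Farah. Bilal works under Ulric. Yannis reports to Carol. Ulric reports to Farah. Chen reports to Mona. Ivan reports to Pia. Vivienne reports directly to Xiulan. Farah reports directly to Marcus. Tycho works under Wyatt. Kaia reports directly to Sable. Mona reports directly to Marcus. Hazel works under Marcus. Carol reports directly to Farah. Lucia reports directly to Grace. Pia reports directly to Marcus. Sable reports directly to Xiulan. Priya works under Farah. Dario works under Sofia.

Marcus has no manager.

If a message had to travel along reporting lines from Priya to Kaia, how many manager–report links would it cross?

Priya is 2 levels below Marcus, and Kaia is 3 levels below Marcus (their lowest common manager). The shortest path runs up from Priya to Marcus and back down to Kaia: 2 + 3 = 5 links.

5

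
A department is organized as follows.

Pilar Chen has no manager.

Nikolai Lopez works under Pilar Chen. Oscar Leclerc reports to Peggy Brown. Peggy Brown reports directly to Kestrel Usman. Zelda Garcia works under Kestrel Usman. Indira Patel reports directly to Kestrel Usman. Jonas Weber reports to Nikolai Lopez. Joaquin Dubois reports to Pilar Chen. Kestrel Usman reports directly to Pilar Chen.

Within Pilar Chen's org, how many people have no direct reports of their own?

The people in Pilar Chen's organization with no one reporting to them are Joaquin Dubois, Jonas Weber, Zelda Garcia, Indira Patel, Oscar Leclerc. That is 5.

5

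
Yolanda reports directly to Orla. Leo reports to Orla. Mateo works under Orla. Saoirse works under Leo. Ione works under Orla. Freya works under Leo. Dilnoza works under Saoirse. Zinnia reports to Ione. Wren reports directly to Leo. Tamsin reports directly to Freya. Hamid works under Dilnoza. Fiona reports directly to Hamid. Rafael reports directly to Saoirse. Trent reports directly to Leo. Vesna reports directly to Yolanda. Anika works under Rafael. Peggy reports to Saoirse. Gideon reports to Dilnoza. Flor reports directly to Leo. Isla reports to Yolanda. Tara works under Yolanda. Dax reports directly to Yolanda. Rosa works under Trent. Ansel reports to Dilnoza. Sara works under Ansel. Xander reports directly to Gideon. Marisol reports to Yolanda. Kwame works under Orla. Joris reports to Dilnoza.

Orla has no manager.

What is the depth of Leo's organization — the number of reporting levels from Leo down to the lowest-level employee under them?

4

The longest chain under Leo runs Leo → Saoirse → Dilnoza → Ansel → Sara, which is 4 levels below Leo.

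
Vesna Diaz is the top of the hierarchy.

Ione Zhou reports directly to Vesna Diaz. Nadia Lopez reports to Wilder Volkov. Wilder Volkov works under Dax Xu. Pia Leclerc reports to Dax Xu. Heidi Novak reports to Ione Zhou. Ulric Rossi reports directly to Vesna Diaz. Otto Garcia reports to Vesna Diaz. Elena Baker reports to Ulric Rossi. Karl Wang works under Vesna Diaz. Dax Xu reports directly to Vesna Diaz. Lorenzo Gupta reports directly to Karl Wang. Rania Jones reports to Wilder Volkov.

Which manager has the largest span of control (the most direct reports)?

Vesna Diaz

Direct-report counts: Vesna Diaz has 5; Ulric Rossi has 1; Karl Wang has 1; Dax Xu has 2; Wilder Volkov has 2; Ione Zhou has 1. The largest is 5, held by Vesna Diaz.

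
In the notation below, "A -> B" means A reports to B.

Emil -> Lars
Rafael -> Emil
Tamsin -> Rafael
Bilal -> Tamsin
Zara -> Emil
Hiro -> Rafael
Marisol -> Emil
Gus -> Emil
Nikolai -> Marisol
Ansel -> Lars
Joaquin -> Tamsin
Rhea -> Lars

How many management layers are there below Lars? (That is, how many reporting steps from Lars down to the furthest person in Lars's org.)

The longest chain under Lars runs Lars → Emil → Rafael → Tamsin → Joaquin, which is 4 levels below Lars.

4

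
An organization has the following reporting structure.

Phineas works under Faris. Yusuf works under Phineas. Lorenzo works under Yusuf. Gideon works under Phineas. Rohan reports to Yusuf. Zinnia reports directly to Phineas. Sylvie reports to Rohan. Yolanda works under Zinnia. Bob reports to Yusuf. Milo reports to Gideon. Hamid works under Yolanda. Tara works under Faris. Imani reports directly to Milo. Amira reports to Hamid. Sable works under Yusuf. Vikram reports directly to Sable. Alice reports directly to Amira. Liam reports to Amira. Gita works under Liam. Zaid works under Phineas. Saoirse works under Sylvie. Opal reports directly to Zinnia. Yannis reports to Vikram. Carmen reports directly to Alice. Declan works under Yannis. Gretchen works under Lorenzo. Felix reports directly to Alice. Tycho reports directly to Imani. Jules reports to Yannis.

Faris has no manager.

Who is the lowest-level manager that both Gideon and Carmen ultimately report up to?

Phineas

Gideon's chain of managers is Phineas, Faris. Carmen's chain of managers is Alice, Amira, Hamid, Yolanda, Zinnia, Phineas, Faris. The first manager that appears in both chains is Phineas.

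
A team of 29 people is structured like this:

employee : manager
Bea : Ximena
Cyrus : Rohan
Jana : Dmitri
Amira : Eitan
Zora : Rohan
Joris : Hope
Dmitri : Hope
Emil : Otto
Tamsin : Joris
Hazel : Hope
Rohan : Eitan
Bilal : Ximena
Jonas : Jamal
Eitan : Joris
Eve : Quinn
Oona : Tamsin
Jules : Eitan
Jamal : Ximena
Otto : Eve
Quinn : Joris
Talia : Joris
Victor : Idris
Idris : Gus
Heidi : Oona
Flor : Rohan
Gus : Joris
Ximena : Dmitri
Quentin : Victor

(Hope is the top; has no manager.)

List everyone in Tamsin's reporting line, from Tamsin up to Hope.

Tamsin reports to Joris. Joris reports to Hope. Hope is at the top.

Tamsin -> Joris -> Hope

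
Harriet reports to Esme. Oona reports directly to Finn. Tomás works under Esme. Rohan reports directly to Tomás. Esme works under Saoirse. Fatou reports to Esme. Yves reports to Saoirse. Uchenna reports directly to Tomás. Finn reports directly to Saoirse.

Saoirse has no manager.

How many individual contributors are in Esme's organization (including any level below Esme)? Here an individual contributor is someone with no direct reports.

The people in Esme's organization with no one reporting to them are Fatou, Harriet, Rohan, Uchenna. That is 4.

4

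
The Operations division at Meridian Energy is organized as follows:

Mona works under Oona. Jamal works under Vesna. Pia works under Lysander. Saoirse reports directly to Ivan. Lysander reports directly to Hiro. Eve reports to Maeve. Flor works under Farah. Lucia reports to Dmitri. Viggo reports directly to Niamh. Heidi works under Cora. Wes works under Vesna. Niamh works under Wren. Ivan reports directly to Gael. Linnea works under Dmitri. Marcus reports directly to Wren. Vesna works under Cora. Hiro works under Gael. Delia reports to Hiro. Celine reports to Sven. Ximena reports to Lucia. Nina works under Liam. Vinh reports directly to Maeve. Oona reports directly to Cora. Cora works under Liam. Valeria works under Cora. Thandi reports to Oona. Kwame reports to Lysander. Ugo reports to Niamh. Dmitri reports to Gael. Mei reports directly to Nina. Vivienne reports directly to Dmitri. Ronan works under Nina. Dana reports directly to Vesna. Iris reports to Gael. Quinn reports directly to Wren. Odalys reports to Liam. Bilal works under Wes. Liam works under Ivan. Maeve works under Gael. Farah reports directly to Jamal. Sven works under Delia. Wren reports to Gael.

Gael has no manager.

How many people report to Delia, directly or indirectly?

2

Delia directly manages Sven. Under Sven: Celine (1). That's 2 in total.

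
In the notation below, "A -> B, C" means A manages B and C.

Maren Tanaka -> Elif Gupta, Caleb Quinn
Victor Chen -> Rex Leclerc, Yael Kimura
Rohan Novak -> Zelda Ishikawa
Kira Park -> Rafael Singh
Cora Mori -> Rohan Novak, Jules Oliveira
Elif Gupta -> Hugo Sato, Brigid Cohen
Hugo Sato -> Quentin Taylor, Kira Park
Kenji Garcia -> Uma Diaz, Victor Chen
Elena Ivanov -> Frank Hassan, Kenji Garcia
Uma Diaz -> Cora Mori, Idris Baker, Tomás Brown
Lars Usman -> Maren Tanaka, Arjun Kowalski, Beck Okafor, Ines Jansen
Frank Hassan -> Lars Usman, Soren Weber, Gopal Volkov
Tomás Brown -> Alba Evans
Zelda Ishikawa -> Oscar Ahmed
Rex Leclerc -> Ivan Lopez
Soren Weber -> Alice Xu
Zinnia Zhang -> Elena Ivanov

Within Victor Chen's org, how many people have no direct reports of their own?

2

The people in Victor Chen's organization with no one reporting to them are Yael Kimura, Ivan Lopez. That is 2.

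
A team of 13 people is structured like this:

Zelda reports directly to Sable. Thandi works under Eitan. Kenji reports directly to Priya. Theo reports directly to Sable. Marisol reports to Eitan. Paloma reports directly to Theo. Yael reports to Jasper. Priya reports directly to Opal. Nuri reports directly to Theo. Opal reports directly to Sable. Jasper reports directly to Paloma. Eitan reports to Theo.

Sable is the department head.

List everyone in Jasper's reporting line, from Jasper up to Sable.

Jasper reports to Paloma. Paloma reports to Theo. Theo reports to Sable. Sable is at the top.

Jasper -> Paloma -> Theo -> Sable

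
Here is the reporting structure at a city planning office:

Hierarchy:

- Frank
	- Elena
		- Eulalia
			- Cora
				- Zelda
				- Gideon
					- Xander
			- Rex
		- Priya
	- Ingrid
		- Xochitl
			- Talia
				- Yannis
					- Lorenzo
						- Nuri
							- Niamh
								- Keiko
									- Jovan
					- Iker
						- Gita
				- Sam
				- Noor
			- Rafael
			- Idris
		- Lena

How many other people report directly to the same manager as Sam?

2

Sam reports to Talia. Talia's other direct reports are Yannis, Noor — 2 peers.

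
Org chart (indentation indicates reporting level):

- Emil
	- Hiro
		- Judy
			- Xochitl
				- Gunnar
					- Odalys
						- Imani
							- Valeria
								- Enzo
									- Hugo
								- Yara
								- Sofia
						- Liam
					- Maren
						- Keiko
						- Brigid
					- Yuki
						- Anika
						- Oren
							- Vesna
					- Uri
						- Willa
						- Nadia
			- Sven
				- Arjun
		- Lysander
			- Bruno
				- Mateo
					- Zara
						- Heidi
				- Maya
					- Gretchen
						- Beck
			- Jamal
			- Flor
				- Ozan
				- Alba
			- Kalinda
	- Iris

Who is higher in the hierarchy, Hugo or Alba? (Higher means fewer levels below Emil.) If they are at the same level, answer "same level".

Hugo is 9 levels below Emil; Alba is 4. Alba is higher.

Alba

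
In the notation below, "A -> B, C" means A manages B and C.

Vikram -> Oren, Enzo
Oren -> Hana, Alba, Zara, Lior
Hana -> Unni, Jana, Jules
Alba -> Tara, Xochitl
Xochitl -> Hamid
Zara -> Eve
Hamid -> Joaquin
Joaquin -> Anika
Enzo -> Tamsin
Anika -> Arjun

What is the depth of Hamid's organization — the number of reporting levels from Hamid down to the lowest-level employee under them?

3

The longest chain under Hamid runs Hamid → Joaquin → Anika → Arjun, which is 3 levels below Hamid.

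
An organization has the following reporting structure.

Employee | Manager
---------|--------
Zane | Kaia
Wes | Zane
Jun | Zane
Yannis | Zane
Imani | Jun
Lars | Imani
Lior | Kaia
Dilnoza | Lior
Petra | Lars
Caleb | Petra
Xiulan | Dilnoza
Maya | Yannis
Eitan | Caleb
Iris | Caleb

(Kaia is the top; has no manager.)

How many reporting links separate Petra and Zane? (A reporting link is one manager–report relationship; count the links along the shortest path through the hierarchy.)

Petra is in Zane's organization: the chain from Petra up to Zane is Petra → Lars → Imani → Jun → Zane, which is 4 links.

4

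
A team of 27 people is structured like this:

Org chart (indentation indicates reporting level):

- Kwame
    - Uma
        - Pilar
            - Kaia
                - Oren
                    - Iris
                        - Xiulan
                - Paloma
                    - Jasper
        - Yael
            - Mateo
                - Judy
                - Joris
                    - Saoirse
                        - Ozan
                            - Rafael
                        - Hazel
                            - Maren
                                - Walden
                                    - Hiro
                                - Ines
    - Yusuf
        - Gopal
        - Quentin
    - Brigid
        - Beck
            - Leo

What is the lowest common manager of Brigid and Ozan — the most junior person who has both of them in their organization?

Kwame

Brigid's chain of managers is Kwame. Ozan's chain of managers is Saoirse, Joris, Mateo, Yael, Uma, Kwame. The first manager that appears in both chains is Kwame.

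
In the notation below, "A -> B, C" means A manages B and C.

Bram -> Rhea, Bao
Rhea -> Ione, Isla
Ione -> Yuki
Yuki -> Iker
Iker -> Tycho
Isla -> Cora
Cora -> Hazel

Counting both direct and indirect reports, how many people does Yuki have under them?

Yuki directly manages Iker. Under Iker: Tycho (1). That's 2 in total.

2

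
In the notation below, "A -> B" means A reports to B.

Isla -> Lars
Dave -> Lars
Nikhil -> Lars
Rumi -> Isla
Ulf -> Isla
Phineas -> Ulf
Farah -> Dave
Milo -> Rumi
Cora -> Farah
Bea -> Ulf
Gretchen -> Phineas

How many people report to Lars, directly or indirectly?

11

Lars directly manages Isla, Dave, Nikhil. Under Isla: Ulf, Bea, Phineas, Gretchen, Rumi, Milo (6). Under Dave: Farah, Cora (2). Nikhil has no reports. So Lars's organization is 3 direct reports plus everyone under them: 7 + 3 + 1 = 11.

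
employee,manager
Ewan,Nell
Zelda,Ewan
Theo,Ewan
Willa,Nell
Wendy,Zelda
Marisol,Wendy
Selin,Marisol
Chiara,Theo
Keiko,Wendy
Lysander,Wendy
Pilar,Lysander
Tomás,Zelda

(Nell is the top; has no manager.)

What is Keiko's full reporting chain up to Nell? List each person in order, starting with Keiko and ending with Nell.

Keiko reports to Wendy. Wendy reports to Zelda. Zelda reports to Ewan. Ewan reports to Nell. Nell is at the top.

Keiko -> Wendy -> Zelda -> Ewan -> Nell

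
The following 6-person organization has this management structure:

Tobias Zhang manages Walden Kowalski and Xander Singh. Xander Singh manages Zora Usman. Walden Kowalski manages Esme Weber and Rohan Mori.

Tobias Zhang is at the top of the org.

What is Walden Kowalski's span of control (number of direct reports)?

Walden Kowalski directly manages Esme Weber, Rohan Mori. That is 2 direct reports.

2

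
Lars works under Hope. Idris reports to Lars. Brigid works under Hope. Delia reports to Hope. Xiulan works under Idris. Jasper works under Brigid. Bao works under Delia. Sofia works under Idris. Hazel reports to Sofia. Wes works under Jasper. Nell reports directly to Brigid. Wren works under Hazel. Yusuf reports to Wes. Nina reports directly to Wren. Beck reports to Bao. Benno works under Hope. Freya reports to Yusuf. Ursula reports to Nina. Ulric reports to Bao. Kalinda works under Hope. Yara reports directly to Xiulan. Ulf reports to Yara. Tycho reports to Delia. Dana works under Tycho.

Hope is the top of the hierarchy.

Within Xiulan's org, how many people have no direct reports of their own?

1

The only person in Xiulan's organization with no one reporting to them is Ulf. That is 1.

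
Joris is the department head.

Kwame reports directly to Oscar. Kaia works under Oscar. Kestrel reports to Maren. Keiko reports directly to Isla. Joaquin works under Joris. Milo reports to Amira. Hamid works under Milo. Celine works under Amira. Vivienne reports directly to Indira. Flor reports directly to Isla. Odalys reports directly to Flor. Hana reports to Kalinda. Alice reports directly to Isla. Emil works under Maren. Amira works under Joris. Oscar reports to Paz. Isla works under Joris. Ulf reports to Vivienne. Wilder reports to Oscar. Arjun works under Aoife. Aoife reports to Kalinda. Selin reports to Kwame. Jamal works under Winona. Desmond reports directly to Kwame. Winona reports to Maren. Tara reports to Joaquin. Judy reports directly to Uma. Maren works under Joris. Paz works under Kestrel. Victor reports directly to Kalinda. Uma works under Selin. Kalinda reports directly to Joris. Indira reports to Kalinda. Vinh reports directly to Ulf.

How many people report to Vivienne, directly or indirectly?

2

Vivienne directly manages Ulf. Under Ulf: Vinh (1). That's 2 in total.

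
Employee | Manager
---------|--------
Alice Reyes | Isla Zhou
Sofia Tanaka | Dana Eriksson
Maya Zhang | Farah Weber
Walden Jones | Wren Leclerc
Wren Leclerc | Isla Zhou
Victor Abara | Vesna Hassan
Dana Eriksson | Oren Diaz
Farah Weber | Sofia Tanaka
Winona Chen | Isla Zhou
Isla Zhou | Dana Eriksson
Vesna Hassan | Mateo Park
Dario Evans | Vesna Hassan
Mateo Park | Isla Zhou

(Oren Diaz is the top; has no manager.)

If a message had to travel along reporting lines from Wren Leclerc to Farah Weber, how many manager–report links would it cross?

Wren Leclerc is 2 levels below Dana Eriksson, and Farah Weber is 2 levels below Dana Eriksson (their lowest common manager). The shortest path runs up from Wren Leclerc to Dana Eriksson and back down to Farah Weber: 2 + 2 = 4 links.

4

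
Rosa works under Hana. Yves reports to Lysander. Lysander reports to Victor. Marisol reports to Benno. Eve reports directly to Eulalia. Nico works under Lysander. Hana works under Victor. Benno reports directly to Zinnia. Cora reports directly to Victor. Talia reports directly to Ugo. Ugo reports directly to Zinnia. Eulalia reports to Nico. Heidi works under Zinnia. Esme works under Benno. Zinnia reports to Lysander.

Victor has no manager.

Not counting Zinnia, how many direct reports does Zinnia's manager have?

2

Zinnia reports to Lysander. Lysander's other direct reports are Nico, Yves — 2 peers.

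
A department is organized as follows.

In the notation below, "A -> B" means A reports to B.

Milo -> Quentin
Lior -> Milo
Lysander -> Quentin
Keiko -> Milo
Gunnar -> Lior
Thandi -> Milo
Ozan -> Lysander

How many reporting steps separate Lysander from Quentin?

1

Chain from Lysander up to Quentin: Lysander → Quentin. That is 1 step up, so Lysander is 1 level below Quentin.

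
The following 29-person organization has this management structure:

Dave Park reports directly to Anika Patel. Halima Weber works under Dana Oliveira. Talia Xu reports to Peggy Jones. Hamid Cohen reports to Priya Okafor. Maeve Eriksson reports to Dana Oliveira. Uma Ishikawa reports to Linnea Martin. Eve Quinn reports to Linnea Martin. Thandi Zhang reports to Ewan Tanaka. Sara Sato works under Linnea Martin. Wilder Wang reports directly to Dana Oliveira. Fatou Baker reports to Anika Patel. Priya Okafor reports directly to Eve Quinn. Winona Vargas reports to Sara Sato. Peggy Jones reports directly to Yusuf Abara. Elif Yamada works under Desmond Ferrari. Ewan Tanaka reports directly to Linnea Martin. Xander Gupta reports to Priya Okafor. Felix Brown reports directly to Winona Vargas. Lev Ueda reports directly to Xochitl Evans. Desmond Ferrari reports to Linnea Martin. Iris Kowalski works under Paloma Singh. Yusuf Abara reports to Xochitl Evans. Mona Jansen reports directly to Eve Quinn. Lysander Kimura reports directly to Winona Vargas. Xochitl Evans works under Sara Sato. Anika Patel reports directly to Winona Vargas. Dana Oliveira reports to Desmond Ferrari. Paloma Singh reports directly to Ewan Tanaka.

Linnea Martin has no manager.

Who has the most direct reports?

Direct-report counts: Linnea Martin has 5; Ewan Tanaka has 2; Paloma Singh has 1; Desmond Ferrari has 2; Dana Oliveira has 3; Eve Quinn has 2; Priya Okafor has 2; Sara Sato has 2; Winona Vargas has 3; Anika Patel has 2; Xochitl Evans has 2; Yusuf Abara has 1; Peggy Jones has 1. The largest is 5, held by Linnea Martin.

Linnea Martin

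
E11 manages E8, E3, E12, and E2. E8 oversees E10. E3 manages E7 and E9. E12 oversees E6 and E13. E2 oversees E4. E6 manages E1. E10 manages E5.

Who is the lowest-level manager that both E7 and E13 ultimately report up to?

E11

E7's chain of managers is E3, E11. E13's chain of managers is E12, E11. The first manager that appears in both chains is E11.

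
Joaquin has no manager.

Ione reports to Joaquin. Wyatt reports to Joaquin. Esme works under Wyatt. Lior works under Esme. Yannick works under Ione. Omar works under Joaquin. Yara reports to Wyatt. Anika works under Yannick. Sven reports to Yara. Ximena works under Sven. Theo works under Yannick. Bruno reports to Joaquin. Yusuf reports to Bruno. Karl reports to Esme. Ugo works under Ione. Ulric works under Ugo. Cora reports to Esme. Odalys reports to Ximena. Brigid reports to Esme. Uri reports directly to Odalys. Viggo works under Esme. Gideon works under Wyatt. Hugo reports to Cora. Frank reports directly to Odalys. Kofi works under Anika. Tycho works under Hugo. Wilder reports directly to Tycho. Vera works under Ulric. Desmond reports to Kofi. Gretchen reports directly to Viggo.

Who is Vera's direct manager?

Ulric

Vera reports directly to Ulric.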